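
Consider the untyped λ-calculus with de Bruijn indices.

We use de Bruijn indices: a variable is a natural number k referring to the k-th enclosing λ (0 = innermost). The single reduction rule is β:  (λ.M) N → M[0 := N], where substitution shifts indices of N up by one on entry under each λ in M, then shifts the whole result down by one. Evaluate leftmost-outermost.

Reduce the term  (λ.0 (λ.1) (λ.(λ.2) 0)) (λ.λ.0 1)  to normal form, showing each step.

Answer: normal form = λ.λ.0 1  (in 5 steps)

Working:
  start: (λ.0 (λ.1) (λ.(λ.2) 0)) (λ.λ.0 1)
  →1  (λ.λ.0 1) (λ.λ.λ.0 1) (λ.(λ.λ.λ.0 1) 0)
  →2  (λ.0 (λ.λ.λ.0 1)) (λ.(λ.λ.λ.0 1) 0)
  →3  (λ.(λ.λ.λ.0 1) 0) (λ.λ.λ.0 1)
  →4  (λ.λ.λ.0 1) (λ.λ.λ.0 1)
  →5  λ.λ.0 1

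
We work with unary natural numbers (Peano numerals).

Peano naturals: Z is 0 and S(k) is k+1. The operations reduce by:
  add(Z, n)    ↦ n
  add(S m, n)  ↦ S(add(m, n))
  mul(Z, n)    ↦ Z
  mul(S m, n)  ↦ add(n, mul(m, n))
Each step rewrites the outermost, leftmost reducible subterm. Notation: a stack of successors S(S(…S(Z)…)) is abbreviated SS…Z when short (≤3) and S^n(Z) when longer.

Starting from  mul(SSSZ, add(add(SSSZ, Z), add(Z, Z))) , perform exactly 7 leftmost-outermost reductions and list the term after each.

  start: mul(SSSZ, add(add(SSSZ, Z), add(Z, Z)))
  [1] add(add(add(SSSZ, Z), add(Z, Z)), mul(SSZ, add(add(SSSZ, Z), add(Z, Z))))
  [2] add(add(S(add(SSZ, Z)), add(Z, Z)), mul(SSZ, add(add(SSSZ, Z), add(Z, Z))))
  [3] add(S(add(add(SSZ, Z), add(Z, Z))), mul(SSZ, add(add(SSSZ, Z), add(Z, Z))))
  [4] S(add(add(add(SSZ, Z), add(Z, Z)), mul(SSZ, add(add(SSSZ, Z), add(Z, Z)))))
  [5] S(add(add(S(add(SZ, Z)), add(Z, Z)), mul(SSZ, add(add(SSSZ, Z), add(Z, Z)))))
  [6] S(add(S(add(add(SZ, Z), add(Z, Z))), mul(SSZ, add(add(SSSZ, Z), add(Z, Z)))))
  [7] S(S(add(add(add(SZ, Z), add(Z, Z)), mul(SSZ, add(add(SSSZ, Z), add(Z, Z))))))

Answer: after 7 steps: S(S(add(add(add(SZ, Z), add(Z, Z)), mul(SSZ, add(add(SSSZ, Z), add(Z, Z))))))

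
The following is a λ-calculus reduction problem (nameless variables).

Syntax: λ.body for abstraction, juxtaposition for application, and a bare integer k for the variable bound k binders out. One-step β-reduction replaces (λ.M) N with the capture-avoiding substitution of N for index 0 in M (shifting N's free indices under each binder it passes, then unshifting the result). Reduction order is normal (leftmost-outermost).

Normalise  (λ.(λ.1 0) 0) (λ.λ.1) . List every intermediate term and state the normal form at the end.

  start: (λ.(λ.1 0) 0) (λ.λ.1)
  step 1: (λ.(λ.λ.1) 0) (λ.λ.1)
  step 2: (λ.λ.1) (λ.λ.1)
  step 3: λ.λ.λ.1

Answer: normal form = λ.λ.λ.1  (in 3 steps)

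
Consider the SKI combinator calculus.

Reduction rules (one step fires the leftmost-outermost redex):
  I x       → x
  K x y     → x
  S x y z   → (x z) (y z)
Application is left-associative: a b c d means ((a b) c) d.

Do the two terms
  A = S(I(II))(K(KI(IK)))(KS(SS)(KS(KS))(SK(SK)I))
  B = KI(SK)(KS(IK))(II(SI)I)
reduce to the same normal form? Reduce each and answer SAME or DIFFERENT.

Term A:
  start: S(I(II))(K(KI(IK)))(KS(SS)(KS(KS))(SK(SK)I))
  step 1: I(II)(KS(SS)(KS(KS))(SK(SK)I))(K(KI(IK))(KS(SS)(KS(KS))(SK(SK)I)))
  step 2: II(KS(SS)(KS(KS))(SK(SK)I))(K(KI(IK))(KS(SS)(KS(KS))(SK(SK)I)))
  step 3: I(KS(SS)(KS(KS))(SK(SK)I))(K(KI(IK))(KS(SS)(KS(KS))(SK(SK)I)))
  step 4: KS(SS)(KS(KS))(SK(SK)I)(K(KI(IK))(KS(SS)(KS(KS))(SK(SK)I)))
  step 5: S(KS(KS))(SK(SK)I)(K(KI(IK))(KS(SS)(KS(KS))(SK(SK)I)))
  step 6: KS(KS)(K(KI(IK))(KS(SS)(KS(KS))(SK(SK)I)))(SK(SK)I(K(KI(IK))(KS(SS)(KS(KS))(SK(SK)I))))
  step 7: S(K(KI(IK))(KS(SS)(KS(KS))(SK(SK)I)))(SK(SK)I(K(KI(IK))(KS(SS)(KS(KS))(SK(SK)I))))
  step 8: S(KI(IK))(SK(SK)I(K(KI(IK))(KS(SS)(KS(KS))(SK(SK)I))))
  step 9: SI(SK(SK)I(K(KI(IK))(KS(SS)(KS(KS))(SK(SK)I))))
  step 10: SI(KI(SKI)(K(KI(IK))(KS(SS)(KS(KS))(SK(SK)I))))
  step 11: SI(I(K(KI(IK))(KS(SS)(KS(KS))(SK(SK)I))))
  step 12: SI(K(KI(IK))(KS(SS)(KS(KS))(SK(SK)I)))
  step 13: SI(KI(IK))
  step 14: SII

Term B:
  start: KI(SK)(KS(IK))(II(SI)I)
  step 1: I(KS(IK))(II(SI)I)
  step 2: KS(IK)(II(SI)I)
  step 3: S(II(SI)I)
  step 4: S(I(SI)I)
  step 5: S(SII)

Answer: DIFFERENT — A ⇓ SII, B ⇓ S(SII)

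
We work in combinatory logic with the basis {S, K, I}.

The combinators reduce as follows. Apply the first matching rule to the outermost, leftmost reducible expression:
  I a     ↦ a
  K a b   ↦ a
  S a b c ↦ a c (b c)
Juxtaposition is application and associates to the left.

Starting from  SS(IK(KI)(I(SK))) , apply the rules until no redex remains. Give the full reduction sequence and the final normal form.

  start: SS(IK(KI)(I(SK)))
  →1  SS(K(KI)(I(SK)))
  →2  SS(KI)

Answer: normal form = SS(KI)  (in 2 steps)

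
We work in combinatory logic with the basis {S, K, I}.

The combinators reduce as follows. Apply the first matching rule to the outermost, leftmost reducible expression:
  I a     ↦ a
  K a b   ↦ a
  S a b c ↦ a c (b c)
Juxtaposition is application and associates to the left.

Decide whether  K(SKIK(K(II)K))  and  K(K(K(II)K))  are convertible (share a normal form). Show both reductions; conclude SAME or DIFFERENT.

Term A:
  start: K(SKIK(K(II)K))
  [1] K(KK(IK)(K(II)K))
  [2] K(K(K(II)K))
  [3] K(K(II))
  [4] K(KI)

Term B:
  start: K(K(K(II)K))
  [1] K(K(II))
  [2] K(KI)

Answer: SAME — A ⇓ K(KI), B ⇓ K(KI)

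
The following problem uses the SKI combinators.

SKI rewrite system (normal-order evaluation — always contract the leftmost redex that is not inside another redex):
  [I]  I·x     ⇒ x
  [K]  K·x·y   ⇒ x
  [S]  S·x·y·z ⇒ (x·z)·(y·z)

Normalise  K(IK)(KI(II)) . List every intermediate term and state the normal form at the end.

Answer: normal form = K  (in 2 steps)

Reduction:
  start: K(IK)(KI(II))
  step 1: IK
  step 2: K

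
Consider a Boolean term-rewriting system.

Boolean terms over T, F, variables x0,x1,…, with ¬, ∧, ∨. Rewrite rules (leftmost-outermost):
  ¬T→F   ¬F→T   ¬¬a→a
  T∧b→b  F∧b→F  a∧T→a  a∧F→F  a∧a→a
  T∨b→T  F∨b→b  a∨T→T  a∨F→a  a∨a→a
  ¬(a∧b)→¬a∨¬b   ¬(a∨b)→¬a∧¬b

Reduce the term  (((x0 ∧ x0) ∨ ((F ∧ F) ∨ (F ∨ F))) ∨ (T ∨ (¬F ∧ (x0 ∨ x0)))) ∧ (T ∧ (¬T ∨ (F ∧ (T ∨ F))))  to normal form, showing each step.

  start: (((x0 ∧ x0) ∨ ((F ∧ F) ∨ (F ∨ F))) ∨ (T ∨ (¬F ∧ (x0 ∨ x0)))) ∧ (T ∧ (¬T ∨ (F ∧ (T ∨ F))))
  →1  ((x0 ∨ ((F ∧ F) ∨ (F ∨ F))) ∨ (T ∨ (¬F ∧ (x0 ∨ x0)))) ∧ (T ∧ (¬T ∨ (F ∧ (T ∨ F))))
  →2  ((x0 ∨ (F ∨ (F ∨ F))) ∨ (T ∨ (¬F ∧ (x0 ∨ x0)))) ∧ (T ∧ (¬T ∨ (F ∧ (T ∨ F))))
  →3  ((x0 ∨ (F ∨ F)) ∨ (T ∨ (¬F ∧ (x0 ∨ x0)))) ∧ (T ∧ (¬T ∨ (F ∧ (T ∨ F))))
  →4  ((x0 ∨ F) ∨ (T ∨ (¬F ∧ (x0 ∨ x0)))) ∧ (T ∧ (¬T ∨ (F ∧ (T ∨ F))))
  →5  (x0 ∨ (T ∨ (¬F ∧ (x0 ∨ x0)))) ∧ (T ∧ (¬T ∨ (F ∧ (T ∨ F))))
  →6  (x0 ∨ T) ∧ (T ∧ (¬T ∨ (F ∧ (T ∨ F))))
  →7  T ∧ (T ∧ (¬T ∨ (F ∧ (T ∨ F))))
  →8  T ∧ (¬T ∨ (F ∧ (T ∨ F)))
  →9  ¬T ∨ (F ∧ (T ∨ F))
  →10  F ∨ (F ∧ (T ∨ F))
  →11  F ∧ (T ∨ F)
  →12  F

Answer: normal form = F  (in 12 steps)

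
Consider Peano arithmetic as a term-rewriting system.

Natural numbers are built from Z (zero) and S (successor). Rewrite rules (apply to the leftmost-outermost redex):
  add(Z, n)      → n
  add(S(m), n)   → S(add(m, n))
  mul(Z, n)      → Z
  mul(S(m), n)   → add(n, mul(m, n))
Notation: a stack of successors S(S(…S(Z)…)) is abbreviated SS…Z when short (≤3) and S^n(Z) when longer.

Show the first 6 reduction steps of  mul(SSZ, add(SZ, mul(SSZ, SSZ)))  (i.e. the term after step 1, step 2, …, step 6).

  start: mul(SSZ, add(SZ, mul(SSZ, SSZ)))
  →1  add(add(SZ, mul(SSZ, SSZ)), mul(SZ, add(SZ, mul(SSZ, SSZ))))
  →2  add(S(add(Z, mul(SSZ, SSZ))), mul(SZ, add(SZ, mul(SSZ, SSZ))))
  →3  S(add(add(Z, mul(SSZ, SSZ)), mul(SZ, add(SZ, mul(SSZ, SSZ)))))
  →4  S(add(mul(SSZ, SSZ), mul(SZ, add(SZ, mul(SSZ, SSZ)))))
  →5  S(add(add(SSZ, mul(SZ, SSZ)), mul(SZ, add(SZ, mul(SSZ, SSZ)))))
  →6  S(add(S(add(SZ, mul(SZ, SSZ))), mul(SZ, add(SZ, mul(SSZ, SSZ)))))

Answer: after 6 steps: S(add(S(add(SZ, mul(SZ, SSZ))), mul(SZ, add(SZ, mul(SSZ, SSZ)))))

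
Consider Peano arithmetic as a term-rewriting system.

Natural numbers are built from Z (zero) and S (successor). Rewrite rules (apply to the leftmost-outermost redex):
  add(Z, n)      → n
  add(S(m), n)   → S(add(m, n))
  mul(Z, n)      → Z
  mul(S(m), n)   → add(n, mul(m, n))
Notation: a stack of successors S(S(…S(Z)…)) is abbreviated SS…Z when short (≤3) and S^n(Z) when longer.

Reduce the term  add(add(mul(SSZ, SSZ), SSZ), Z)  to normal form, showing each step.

Answer: normal form = S^6(Z)  (in 21 steps)

Working:
  start: add(add(mul(SSZ, SSZ), SSZ), Z)
  step 1: add(add(add(SSZ, mul(SZ, SSZ)), SSZ), Z)
  step 2: add(add(S(add(SZ, mul(SZ, SSZ))), SSZ), Z)
  step 3: add(S(add(add(SZ, mul(SZ, SSZ)), SSZ)), Z)
  step 4: S(add(add(add(SZ, mul(SZ, SSZ)), SSZ), Z))
  step 5: S(add(add(S(add(Z, mul(SZ, SSZ))), SSZ), Z))
  step 6: S(add(S(add(add(Z, mul(SZ, SSZ)), SSZ)), Z))
  step 7: S(S(add(add(add(Z, mul(SZ, SSZ)), SSZ), Z)))
  step 8: S(S(add(add(mul(SZ, SSZ), SSZ), Z)))
  step 9: S(S(add(add(add(SSZ, mul(Z, SSZ)), SSZ), Z)))
  step 10: S(S(add(add(S(add(SZ, mul(Z, SSZ))), SSZ), Z)))
  step 11: S(S(add(S(add(add(SZ, mul(Z, SSZ)), SSZ)), Z)))
  step 12: S(S(S(add(add(add(SZ, mul(Z, SSZ)), SSZ), Z))))
  step 13: S(S(S(add(add(S(add(Z, mul(Z, SSZ))), SSZ), Z))))
  step 14: S(S(S(add(S(add(add(Z, mul(Z, SSZ)), SSZ)), Z))))
  step 15: S(S(S(S(add(add(add(Z, mul(Z, SSZ)), SSZ), Z)))))
  step 16: S(S(S(S(add(add(mul(Z, SSZ), SSZ), Z)))))
  step 17: S(S(S(S(add(add(Z, SSZ), Z)))))
  step 18: S(S(S(S(add(SSZ, Z)))))
  step 19: S(S(S(S(S(add(SZ, Z))))))
  step 20: S(S(S(S(S(S(add(Z, Z)))))))
  step 21: S^6(Z)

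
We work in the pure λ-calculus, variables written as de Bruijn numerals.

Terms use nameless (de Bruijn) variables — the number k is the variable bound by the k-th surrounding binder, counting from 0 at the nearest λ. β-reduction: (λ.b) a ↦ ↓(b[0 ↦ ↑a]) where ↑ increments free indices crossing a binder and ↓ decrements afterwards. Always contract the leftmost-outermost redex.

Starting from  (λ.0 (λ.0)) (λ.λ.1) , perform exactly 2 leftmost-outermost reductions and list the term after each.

  start: (λ.0 (λ.0)) (λ.λ.1)
  →1  (λ.λ.1) (λ.0)
  →2  λ.λ.0

Answer: after 2 steps: λ.λ.0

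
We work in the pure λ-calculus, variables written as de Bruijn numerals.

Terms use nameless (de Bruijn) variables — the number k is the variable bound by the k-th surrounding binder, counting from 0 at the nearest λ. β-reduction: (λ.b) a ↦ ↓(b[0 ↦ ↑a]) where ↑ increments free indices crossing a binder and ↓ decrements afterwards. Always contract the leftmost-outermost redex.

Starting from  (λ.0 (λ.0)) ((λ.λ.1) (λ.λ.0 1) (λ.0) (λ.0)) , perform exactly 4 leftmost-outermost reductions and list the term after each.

Answer: after 4 steps: (λ.0 (λ.0)) (λ.0)

Reduction:
  start: (λ.0 (λ.0)) ((λ.λ.1) (λ.λ.0 1) (λ.0) (λ.0))
  [1] (λ.λ.1) (λ.λ.0 1) (λ.0) (λ.0) (λ.0)
  [2] (λ.λ.λ.0 1) (λ.0) (λ.0) (λ.0)
  [3] (λ.λ.0 1) (λ.0) (λ.0)
  [4] (λ.0 (λ.0)) (λ.0)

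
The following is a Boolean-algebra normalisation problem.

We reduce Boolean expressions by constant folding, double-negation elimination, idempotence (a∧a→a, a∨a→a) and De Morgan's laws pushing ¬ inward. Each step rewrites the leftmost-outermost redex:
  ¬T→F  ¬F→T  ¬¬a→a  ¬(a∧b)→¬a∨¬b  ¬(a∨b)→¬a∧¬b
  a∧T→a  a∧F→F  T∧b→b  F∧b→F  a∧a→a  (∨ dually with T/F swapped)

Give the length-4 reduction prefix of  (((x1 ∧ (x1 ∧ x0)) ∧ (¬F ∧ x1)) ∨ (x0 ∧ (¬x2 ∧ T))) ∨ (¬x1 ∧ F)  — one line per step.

Answer: after 4 steps: (((x1 ∧ (x1 ∧ x0)) ∧ x1) ∨ (x0 ∧ ¬x2)) ∨ F

Working:
  start: (((x1 ∧ (x1 ∧ x0)) ∧ (¬F ∧ x1)) ∨ (x0 ∧ (¬x2 ∧ T))) ∨ (¬x1 ∧ F)
  →1  (((x1 ∧ (x1 ∧ x0)) ∧ (T ∧ x1)) ∨ (x0 ∧ (¬x2 ∧ T))) ∨ (¬x1 ∧ F)
  →2  (((x1 ∧ (x1 ∧ x0)) ∧ x1) ∨ (x0 ∧ (¬x2 ∧ T))) ∨ (¬x1 ∧ F)
  →3  (((x1 ∧ (x1 ∧ x0)) ∧ x1) ∨ (x0 ∧ ¬x2)) ∨ (¬x1 ∧ F)
  →4  (((x1 ∧ (x1 ∧ x0)) ∧ x1) ∨ (x0 ∧ ¬x2)) ∨ F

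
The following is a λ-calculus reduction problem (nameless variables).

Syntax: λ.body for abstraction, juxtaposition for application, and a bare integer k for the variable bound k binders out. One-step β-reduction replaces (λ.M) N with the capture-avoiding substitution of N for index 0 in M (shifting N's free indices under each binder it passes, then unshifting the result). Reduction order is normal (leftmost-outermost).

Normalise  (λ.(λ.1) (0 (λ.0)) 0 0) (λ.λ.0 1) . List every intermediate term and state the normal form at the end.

Answer: normal form = λ.0 (λ.λ.0 1)  (in 5 steps)

Reduction:
  start: (λ.(λ.1) (0 (λ.0)) 0 0) (λ.λ.0 1)
  step 1: (λ.λ.λ.0 1) ((λ.λ.0 1) (λ.0)) (λ.λ.0 1) (λ.λ.0 1)
  step 2: (λ.λ.0 1) (λ.λ.0 1) (λ.λ.0 1)
  step 3: (λ.0 (λ.λ.0 1)) (λ.λ.0 1)
  step 4: (λ.λ.0 1) (λ.λ.0 1)
  step 5: λ.0 (λ.λ.0 1)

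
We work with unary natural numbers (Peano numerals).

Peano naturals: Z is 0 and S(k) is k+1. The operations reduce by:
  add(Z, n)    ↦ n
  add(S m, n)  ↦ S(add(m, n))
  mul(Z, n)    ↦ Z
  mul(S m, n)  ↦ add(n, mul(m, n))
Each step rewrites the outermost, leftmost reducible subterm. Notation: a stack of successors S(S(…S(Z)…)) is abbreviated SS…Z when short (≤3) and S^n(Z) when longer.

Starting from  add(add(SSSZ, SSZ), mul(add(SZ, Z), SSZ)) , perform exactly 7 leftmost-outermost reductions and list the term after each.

  start: add(add(SSSZ, SSZ), mul(add(SZ, Z), SSZ))
  →1  add(S(add(SSZ, SSZ)), mul(add(SZ, Z), SSZ))
  →2  S(add(add(SSZ, SSZ), mul(add(SZ, Z), SSZ)))
  →3  S(add(S(add(SZ, SSZ)), mul(add(SZ, Z), SSZ)))
  →4  S(S(add(add(SZ, SSZ), mul(add(SZ, Z), SSZ))))
  →5  S(S(add(S(add(Z, SSZ)), mul(add(SZ, Z), SSZ))))
  →6  S(S(S(add(add(Z, SSZ), mul(add(SZ, Z), SSZ)))))
  →7  S(S(S(add(SSZ, mul(add(SZ, Z), SSZ)))))

Answer: after 7 steps: S(S(S(add(SSZ, mul(add(SZ, Z), SSZ)))))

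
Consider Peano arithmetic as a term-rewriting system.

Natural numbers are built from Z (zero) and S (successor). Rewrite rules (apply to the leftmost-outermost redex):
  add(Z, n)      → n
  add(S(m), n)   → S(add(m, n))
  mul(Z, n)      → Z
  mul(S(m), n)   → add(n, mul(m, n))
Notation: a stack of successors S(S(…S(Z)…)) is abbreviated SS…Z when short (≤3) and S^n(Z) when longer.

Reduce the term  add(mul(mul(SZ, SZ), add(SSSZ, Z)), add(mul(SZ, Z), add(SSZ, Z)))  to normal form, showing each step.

Answer: normal form = S^5(Z)  (in 25 steps)

Derivation:
  start: add(mul(mul(SZ, SZ), add(SSSZ, Z)), add(mul(SZ, Z), add(SSZ, Z)))
  [1] add(mul(add(SZ, mul(Z, SZ)), add(SSSZ, Z)), add(mul(SZ, Z), add(SSZ, Z)))
  [2] add(mul(S(add(Z, mul(Z, SZ))), add(SSSZ, Z)), add(mul(SZ, Z), add(SSZ, Z)))
  [3] add(add(add(SSSZ, Z), mul(add(Z, mul(Z, SZ)), add(SSSZ, Z))), add(mul(SZ, Z), add(SSZ, Z)))
  [4] add(add(S(add(SSZ, Z)), mul(add(Z, mul(Z, SZ)), add(SSSZ, Z))), add(mul(SZ, Z), add(SSZ, Z)))
  [5] add(S(add(add(SSZ, Z), mul(add(Z, mul(Z, SZ)), add(SSSZ, Z)))), add(mul(SZ, Z), add(SSZ, Z)))
  [6] S(add(add(add(SSZ, Z), mul(add(Z, mul(Z, SZ)), add(SSSZ, Z))), add(mul(SZ, Z), add(SSZ, Z))))
  [7] S(add(add(S(add(SZ, Z)), mul(add(Z, mul(Z, SZ)), add(SSSZ, Z))), add(mul(SZ, Z), add(SSZ, Z))))
  [8] S(add(S(add(add(SZ, Z), mul(add(Z, mul(Z, SZ)), add(SSSZ, Z)))), add(mul(SZ, Z), add(SSZ, Z))))
  [9] S(S(add(add(add(SZ, Z), mul(add(Z, mul(Z, SZ)), add(SSSZ, Z))), add(mul(SZ, Z), add(SSZ, Z)))))
  [10] S(S(add(add(S(add(Z, Z)), mul(add(Z, mul(Z, SZ)), add(SSSZ, Z))), add(mul(SZ, Z), add(SSZ, Z)))))
  [11] S(S(add(S(add(add(Z, Z), mul(add(Z, mul(Z, SZ)), add(SSSZ, Z)))), add(mul(SZ, Z), add(SSZ, Z)))))
  [12] S(S(S(add(add(add(Z, Z), mul(add(Z, mul(Z, SZ)), add(SSSZ, Z))), add(mul(SZ, Z), add(SSZ, Z))))))
  [13] S(S(S(add(add(Z, mul(add(Z, mul(Z, SZ)), add(SSSZ, Z))), add(mul(SZ, Z), add(SSZ, Z))))))
  [14] S(S(S(add(mul(add(Z, mul(Z, SZ)), add(SSSZ, Z)), add(mul(SZ, Z), add(SSZ, Z))))))
  [15] S(S(S(add(mul(mul(Z, SZ), add(SSSZ, Z)), add(mul(SZ, Z), add(SSZ, Z))))))
  [16] S(S(S(add(mul(Z, add(SSSZ, Z)), add(mul(SZ, Z), add(SSZ, Z))))))
  [17] S(S(S(add(Z, add(mul(SZ, Z), add(SSZ, Z))))))
  [18] S(S(S(add(mul(SZ, Z), add(SSZ, Z)))))
  [19] S(S(S(add(add(Z, mul(Z, Z)), add(SSZ, Z)))))
  [20] S(S(S(add(mul(Z, Z), add(SSZ, Z)))))
  [21] S(S(S(add(Z, add(SSZ, Z)))))
  [22] S(S(S(add(SSZ, Z))))
  [23] S(S(S(S(add(SZ, Z)))))
  [24] S(S(S(S(S(add(Z, Z))))))
  [25] S^5(Z)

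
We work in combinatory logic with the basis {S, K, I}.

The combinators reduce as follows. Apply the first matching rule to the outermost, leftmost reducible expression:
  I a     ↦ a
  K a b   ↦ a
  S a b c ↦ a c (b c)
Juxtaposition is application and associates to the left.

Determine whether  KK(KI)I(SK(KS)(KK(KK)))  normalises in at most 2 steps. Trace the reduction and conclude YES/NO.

  start: KK(KI)I(SK(KS)(KK(KK)))
  step 1: KI(SK(KS)(KK(KK)))
  step 2: I

Answer: YES — reaches normal form I in 2 ≤ 2 steps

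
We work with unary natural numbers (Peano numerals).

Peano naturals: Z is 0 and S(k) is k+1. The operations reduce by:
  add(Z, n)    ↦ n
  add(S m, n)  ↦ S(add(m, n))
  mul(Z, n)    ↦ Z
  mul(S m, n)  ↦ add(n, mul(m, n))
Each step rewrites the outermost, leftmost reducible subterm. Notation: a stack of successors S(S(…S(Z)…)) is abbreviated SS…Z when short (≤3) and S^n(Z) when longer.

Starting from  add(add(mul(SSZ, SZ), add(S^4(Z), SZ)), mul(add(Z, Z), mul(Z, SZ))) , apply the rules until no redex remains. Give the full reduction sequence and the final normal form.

  start: add(add(mul(SSZ, SZ), add(S^4(Z), SZ)), mul(add(Z, Z), mul(Z, SZ)))
  [1] add(add(add(SZ, mul(SZ, SZ)), add(S^4(Z), SZ)), mul(add(Z, Z), mul(Z, SZ)))
  [2] add(add(S(add(Z, mul(SZ, SZ))), add(S^4(Z), SZ)), mul(add(Z, Z), mul(Z, SZ)))
  [3] add(S(add(add(Z, mul(SZ, SZ)), add(S^4(Z), SZ))), mul(add(Z, Z), mul(Z, SZ)))
  [4] S(add(add(add(Z, mul(SZ, SZ)), add(S^4(Z), SZ)), mul(add(Z, Z), mul(Z, SZ))))
  [5] S(add(add(mul(SZ, SZ), add(S^4(Z), SZ)), mul(add(Z, Z), mul(Z, SZ))))
  [6] S(add(add(add(SZ, mul(Z, SZ)), add(S^4(Z), SZ)), mul(add(Z, Z), mul(Z, SZ))))
  [7] S(add(add(S(add(Z, mul(Z, SZ))), add(S^4(Z), SZ)), mul(add(Z, Z), mul(Z, SZ))))
  [8] S(add(S(add(add(Z, mul(Z, SZ)), add(S^4(Z), SZ))), mul(add(Z, Z), mul(Z, SZ))))
  [9] S(S(add(add(add(Z, mul(Z, SZ)), add(S^4(Z), SZ)), mul(add(Z, Z), mul(Z, SZ)))))
  [10] S(S(add(add(mul(Z, SZ), add(S^4(Z), SZ)), mul(add(Z, Z), mul(Z, SZ)))))
  [11] S(S(add(add(Z, add(S^4(Z), SZ)), mul(add(Z, Z), mul(Z, SZ)))))
  [12] S(S(add(add(S^4(Z), SZ), mul(add(Z, Z), mul(Z, SZ)))))
  [13] S(S(add(S(add(SSSZ, SZ)), mul(add(Z, Z), mul(Z, SZ)))))
  [14] S(S(S(add(add(SSSZ, SZ), mul(add(Z, Z), mul(Z, SZ))))))
  [15] S(S(S(add(S(add(SSZ, SZ)), mul(add(Z, Z), mul(Z, SZ))))))
  [16] S(S(S(S(add(add(SSZ, SZ), mul(add(Z, Z), mul(Z, SZ)))))))
  [17] S(S(S(S(add(S(add(SZ, SZ)), mul(add(Z, Z), mul(Z, SZ)))))))
  [18] S(S(S(S(S(add(add(SZ, SZ), mul(add(Z, Z), mul(Z, SZ))))))))
  [19] S(S(S(S(S(add(S(add(Z, SZ)), mul(add(Z, Z), mul(Z, SZ))))))))
  [20] S(S(S(S(S(S(add(add(Z, SZ), mul(add(Z, Z), mul(Z, SZ)))))))))
  [21] S(S(S(S(S(S(add(SZ, mul(add(Z, Z), mul(Z, SZ)))))))))
  [22] S(S(S(S(S(S(S(add(Z, mul(add(Z, Z), mul(Z, SZ))))))))))
  [23] S(S(S(S(S(S(S(mul(add(Z, Z), mul(Z, SZ)))))))))
  [24] S(S(S(S(S(S(S(mul(Z, mul(Z, SZ)))))))))
  [25] S^7(Z)

Answer: normal form = S^7(Z)  (in 25 steps)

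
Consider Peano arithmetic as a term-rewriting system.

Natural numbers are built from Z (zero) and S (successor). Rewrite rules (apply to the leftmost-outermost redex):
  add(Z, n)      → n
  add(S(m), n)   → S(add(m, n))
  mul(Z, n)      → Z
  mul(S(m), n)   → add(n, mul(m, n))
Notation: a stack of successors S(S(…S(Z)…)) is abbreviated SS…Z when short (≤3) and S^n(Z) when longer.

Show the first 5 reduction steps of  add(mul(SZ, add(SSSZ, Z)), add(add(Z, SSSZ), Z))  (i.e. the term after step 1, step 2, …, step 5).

Answer: after 5 steps: S(add(add(S(add(SZ, Z)), mul(Z, add(SSSZ, Z))), add(add(Z, SSSZ), Z)))

Working:
  start: add(mul(SZ, add(SSSZ, Z)), add(add(Z, SSSZ), Z))
  →1  add(add(add(SSSZ, Z), mul(Z, add(SSSZ, Z))), add(add(Z, SSSZ), Z))
  →2  add(add(S(add(SSZ, Z)), mul(Z, add(SSSZ, Z))), add(add(Z, SSSZ), Z))
  →3  add(S(add(add(SSZ, Z), mul(Z, add(SSSZ, Z)))), add(add(Z, SSSZ), Z))
  →4  S(add(add(add(SSZ, Z), mul(Z, add(SSSZ, Z))), add(add(Z, SSSZ), Z)))
  →5  S(add(add(S(add(SZ, Z)), mul(Z, add(SSSZ, Z))), add(add(Z, SSSZ), Z)))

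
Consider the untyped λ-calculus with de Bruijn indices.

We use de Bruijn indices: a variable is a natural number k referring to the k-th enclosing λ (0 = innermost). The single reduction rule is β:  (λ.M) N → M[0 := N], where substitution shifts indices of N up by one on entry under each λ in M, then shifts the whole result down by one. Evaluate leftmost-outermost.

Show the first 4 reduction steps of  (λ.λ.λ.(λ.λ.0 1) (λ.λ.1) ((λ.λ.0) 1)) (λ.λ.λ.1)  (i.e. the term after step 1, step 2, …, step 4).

  start: (λ.λ.λ.(λ.λ.0 1) (λ.λ.1) ((λ.λ.0) 1)) (λ.λ.λ.1)
  step 1: λ.λ.(λ.λ.0 1) (λ.λ.1) ((λ.λ.0) 1)
  step 2: λ.λ.(λ.0 (λ.λ.1)) ((λ.λ.0) 1)
  step 3: λ.λ.(λ.λ.0) 1 (λ.λ.1)
  step 4: λ.λ.(λ.0) (λ.λ.1)

Answer: after 4 steps: λ.λ.(λ.0) (λ.λ.1)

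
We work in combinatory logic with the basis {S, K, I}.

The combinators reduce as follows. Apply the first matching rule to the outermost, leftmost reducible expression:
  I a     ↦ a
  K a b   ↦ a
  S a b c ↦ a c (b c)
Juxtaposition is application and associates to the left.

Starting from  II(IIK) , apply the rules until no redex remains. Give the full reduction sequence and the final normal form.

Answer: normal form = K  (in 4 steps)

Working:
  start: II(IIK)
  →1  I(IIK)
  →2  IIK
  →3  IK
  →4  K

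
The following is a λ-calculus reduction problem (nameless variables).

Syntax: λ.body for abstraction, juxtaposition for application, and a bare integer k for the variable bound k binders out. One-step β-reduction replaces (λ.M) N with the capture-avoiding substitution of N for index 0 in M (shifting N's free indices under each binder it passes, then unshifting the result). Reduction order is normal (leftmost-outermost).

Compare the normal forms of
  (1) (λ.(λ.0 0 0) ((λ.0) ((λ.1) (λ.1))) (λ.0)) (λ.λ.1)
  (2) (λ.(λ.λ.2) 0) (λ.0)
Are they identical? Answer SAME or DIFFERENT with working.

Term A:
  start: (λ.(λ.0 0 0) ((λ.0) ((λ.1) (λ.1))) (λ.0)) (λ.λ.1)
  step 1: (λ.0 0 0) ((λ.0) ((λ.λ.λ.1) (λ.λ.λ.1))) (λ.0)
  step 2: (λ.0) ((λ.λ.λ.1) (λ.λ.λ.1)) ((λ.0) ((λ.λ.λ.1) (λ.λ.λ.1))) ((λ.0) ((λ.λ.λ.1) (λ.λ.λ.1))) (λ.0)
  step 3: (λ.λ.λ.1) (λ.λ.λ.1) ((λ.0) ((λ.λ.λ.1) (λ.λ.λ.1))) ((λ.0) ((λ.λ.λ.1) (λ.λ.λ.1))) (λ.0)
  step 4: (λ.λ.1) ((λ.0) ((λ.λ.λ.1) (λ.λ.λ.1))) ((λ.0) ((λ.λ.λ.1) (λ.λ.λ.1))) (λ.0)
  step 5: (λ.(λ.0) ((λ.λ.λ.1) (λ.λ.λ.1))) ((λ.0) ((λ.λ.λ.1) (λ.λ.λ.1))) (λ.0)
  step 6: (λ.0) ((λ.λ.λ.1) (λ.λ.λ.1)) (λ.0)
  step 7: (λ.λ.λ.1) (λ.λ.λ.1) (λ.0)
  step 8: (λ.λ.1) (λ.0)
  step 9: λ.λ.0

Term B:
  start: (λ.(λ.λ.2) 0) (λ.0)
  step 1: (λ.λ.λ.0) (λ.0)
  step 2: λ.λ.0

Answer: SAME — A ⇓ λ.λ.0, B ⇓ λ.λ.0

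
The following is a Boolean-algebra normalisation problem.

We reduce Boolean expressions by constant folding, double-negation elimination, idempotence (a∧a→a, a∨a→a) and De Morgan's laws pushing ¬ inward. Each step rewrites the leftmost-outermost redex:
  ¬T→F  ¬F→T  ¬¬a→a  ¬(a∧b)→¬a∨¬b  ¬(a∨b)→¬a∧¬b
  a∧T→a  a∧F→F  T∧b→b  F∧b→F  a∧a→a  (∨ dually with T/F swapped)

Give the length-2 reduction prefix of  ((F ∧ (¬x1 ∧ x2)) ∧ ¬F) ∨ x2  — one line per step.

Answer: after 2 steps: F ∨ x2

Reduction:
  start: ((F ∧ (¬x1 ∧ x2)) ∧ ¬F) ∨ x2
  →1  (F ∧ ¬F) ∨ x2
  →2  F ∨ x2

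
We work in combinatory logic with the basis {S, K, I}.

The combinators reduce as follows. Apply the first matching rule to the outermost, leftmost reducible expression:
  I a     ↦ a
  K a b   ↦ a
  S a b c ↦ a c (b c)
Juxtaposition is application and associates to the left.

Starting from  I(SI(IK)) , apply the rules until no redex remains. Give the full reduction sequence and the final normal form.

Answer: normal form = SIK  (in 2 steps)

Derivation:
  start: I(SI(IK))
  [1] SI(IK)
  [2] SIK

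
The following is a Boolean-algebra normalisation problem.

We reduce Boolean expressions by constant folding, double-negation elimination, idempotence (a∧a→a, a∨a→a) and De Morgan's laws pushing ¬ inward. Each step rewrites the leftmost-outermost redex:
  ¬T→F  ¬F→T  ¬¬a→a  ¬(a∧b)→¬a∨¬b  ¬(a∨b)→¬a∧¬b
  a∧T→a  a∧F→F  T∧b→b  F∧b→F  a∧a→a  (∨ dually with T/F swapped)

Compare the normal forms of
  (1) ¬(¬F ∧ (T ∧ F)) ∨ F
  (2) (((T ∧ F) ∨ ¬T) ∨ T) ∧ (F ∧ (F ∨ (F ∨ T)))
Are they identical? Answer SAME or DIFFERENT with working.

Term A:
  start: ¬(¬F ∧ (T ∧ F)) ∨ F
  →1  ¬(¬F ∧ (T ∧ F))
  →2  ¬¬F ∨ ¬(T ∧ F)
  →3  F ∨ ¬(T ∧ F)
  →4  ¬(T ∧ F)
  →5  ¬T ∨ ¬F
  →6  F ∨ ¬F
  →7  ¬F
  →8  T

Term B:
  start: (((T ∧ F) ∨ ¬T) ∨ T) ∧ (F ∧ (F ∨ (F ∨ T)))
  →1  T ∧ (F ∧ (F ∨ (F ∨ T)))
  →2  F ∧ (F ∨ (F ∨ T))
  →3  F

Answer: DIFFERENT — A ⇓ T, B ⇓ F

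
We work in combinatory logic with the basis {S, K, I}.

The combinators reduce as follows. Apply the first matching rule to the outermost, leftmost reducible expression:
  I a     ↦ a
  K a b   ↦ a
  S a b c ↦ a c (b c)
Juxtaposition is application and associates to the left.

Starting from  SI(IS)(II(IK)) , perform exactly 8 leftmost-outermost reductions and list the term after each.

Answer: after 8 steps: K(S(IK))

Derivation:
  start: SI(IS)(II(IK))
  step 1: I(II(IK))(IS(II(IK)))
  step 2: II(IK)(IS(II(IK)))
  step 3: I(IK)(IS(II(IK)))
  step 4: IK(IS(II(IK)))
  step 5: K(IS(II(IK)))
  step 6: K(S(II(IK)))
  step 7: K(S(I(IK)))
  step 8: K(S(IK))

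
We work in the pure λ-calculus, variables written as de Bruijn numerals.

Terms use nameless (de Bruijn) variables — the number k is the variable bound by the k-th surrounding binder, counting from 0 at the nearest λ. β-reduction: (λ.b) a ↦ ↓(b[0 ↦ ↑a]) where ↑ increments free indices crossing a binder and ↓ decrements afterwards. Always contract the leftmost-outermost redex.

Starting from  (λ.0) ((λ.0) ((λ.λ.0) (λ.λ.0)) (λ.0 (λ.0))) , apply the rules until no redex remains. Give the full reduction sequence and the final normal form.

Answer: normal form = λ.0 (λ.0)  (in 4 steps)

Reduction:
  start: (λ.0) ((λ.0) ((λ.λ.0) (λ.λ.0)) (λ.0 (λ.0)))
  step 1: (λ.0) ((λ.λ.0) (λ.λ.0)) (λ.0 (λ.0))
  step 2: (λ.λ.0) (λ.λ.0) (λ.0 (λ.0))
  step 3: (λ.0) (λ.0 (λ.0))
  step 4: λ.0 (λ.0)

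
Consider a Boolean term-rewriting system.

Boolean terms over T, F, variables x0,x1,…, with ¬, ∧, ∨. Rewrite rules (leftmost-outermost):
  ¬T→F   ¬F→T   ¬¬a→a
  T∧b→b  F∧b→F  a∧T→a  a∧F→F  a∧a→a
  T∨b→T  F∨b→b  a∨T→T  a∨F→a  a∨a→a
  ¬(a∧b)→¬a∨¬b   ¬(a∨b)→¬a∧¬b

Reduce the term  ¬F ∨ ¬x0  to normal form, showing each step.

Answer: normal form = T  (in 2 steps)

Reduction:
  start: ¬F ∨ ¬x0
  step 1: T ∨ ¬x0
  step 2: T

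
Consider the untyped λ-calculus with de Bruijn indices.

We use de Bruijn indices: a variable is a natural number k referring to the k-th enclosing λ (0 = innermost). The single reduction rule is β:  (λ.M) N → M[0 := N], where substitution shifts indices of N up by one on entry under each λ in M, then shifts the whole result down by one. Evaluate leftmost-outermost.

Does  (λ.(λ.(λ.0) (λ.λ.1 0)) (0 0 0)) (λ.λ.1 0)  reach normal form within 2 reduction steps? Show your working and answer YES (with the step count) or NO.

Answer: NO — after 2 steps the term is (λ.0) (λ.λ.1 0), not yet normal

Working:
  start: (λ.(λ.(λ.0) (λ.λ.1 0)) (0 0 0)) (λ.λ.1 0)
  →1  (λ.(λ.0) (λ.λ.1 0)) ((λ.λ.1 0) (λ.λ.1 0) (λ.λ.1 0))
  →2  (λ.0) (λ.λ.1 0)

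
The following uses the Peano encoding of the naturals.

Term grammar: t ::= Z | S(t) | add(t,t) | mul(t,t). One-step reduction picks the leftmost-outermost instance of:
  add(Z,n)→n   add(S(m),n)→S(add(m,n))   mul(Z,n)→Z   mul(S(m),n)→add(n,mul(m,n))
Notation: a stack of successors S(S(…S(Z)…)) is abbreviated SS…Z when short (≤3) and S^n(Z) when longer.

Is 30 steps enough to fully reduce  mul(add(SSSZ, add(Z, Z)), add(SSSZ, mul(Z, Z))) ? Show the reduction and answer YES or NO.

  start: mul(add(SSSZ, add(Z, Z)), add(SSSZ, mul(Z, Z)))
  →1  mul(S(add(SSZ, add(Z, Z))), add(SSSZ, mul(Z, Z)))
  →2  add(add(SSSZ, mul(Z, Z)), mul(add(SSZ, add(Z, Z)), add(SSSZ, mul(Z, Z))))
  →3  add(S(add(SSZ, mul(Z, Z))), mul(add(SSZ, add(Z, Z)), add(SSSZ, mul(Z, Z))))
  →4  S(add(add(SSZ, mul(Z, Z)), mul(add(SSZ, add(Z, Z)), add(SSSZ, mul(Z, Z)))))
  →5  S(add(S(add(SZ, mul(Z, Z))), mul(add(SSZ, add(Z, Z)), add(SSSZ, mul(Z, Z)))))
  →6  S(S(add(add(SZ, mul(Z, Z)), mul(add(SSZ, add(Z, Z)), add(SSSZ, mul(Z, Z))))))
  →7  S(S(add(S(add(Z, mul(Z, Z))), mul(add(SSZ, add(Z, Z)), add(SSSZ, mul(Z, Z))))))
  →8  S(S(S(add(add(Z, mul(Z, Z)), mul(add(SSZ, add(Z, Z)), add(SSSZ, mul(Z, Z)))))))
  →9  S(S(S(add(mul(Z, Z), mul(add(SSZ, add(Z, Z)), add(SSSZ, mul(Z, Z)))))))
  →10  S(S(S(add(Z, mul(add(SSZ, add(Z, Z)), add(SSSZ, mul(Z, Z)))))))
  →11  S(S(S(mul(add(SSZ, add(Z, Z)), add(SSSZ, mul(Z, Z))))))
  →12  S(S(S(mul(S(add(SZ, add(Z, Z))), add(SSSZ, mul(Z, Z))))))
  →13  S(S(S(add(add(SSSZ, mul(Z, Z)), mul(add(SZ, add(Z, Z)), add(SSSZ, mul(Z, Z)))))))
  →14  S(S(S(add(S(add(SSZ, mul(Z, Z))), mul(add(SZ, add(Z, Z)), add(SSSZ, mul(Z, Z)))))))
  →15  S(S(S(S(add(add(SSZ, mul(Z, Z)), mul(add(SZ, add(Z, Z)), add(SSSZ, mul(Z, Z))))))))
  →16  S(S(S(S(add(S(add(SZ, mul(Z, Z))), mul(add(SZ, add(Z, Z)), add(SSSZ, mul(Z, Z))))))))
  →17  S(S(S(S(S(add(add(SZ, mul(Z, Z)), mul(add(SZ, add(Z, Z)), add(SSSZ, mul(Z, Z)))))))))
  →18  S(S(S(S(S(add(S(add(Z, mul(Z, Z))), mul(add(SZ, add(Z, Z)), add(SSSZ, mul(Z, Z)))))))))
  →19  S(S(S(S(S(S(add(add(Z, mul(Z, Z)), mul(add(SZ, add(Z, Z)), add(SSSZ, mul(Z, Z))))))))))
  →20  S(S(S(S(S(S(add(mul(Z, Z), mul(add(SZ, add(Z, Z)), add(SSSZ, mul(Z, Z))))))))))
  →21  S(S(S(S(S(S(add(Z, mul(add(SZ, add(Z, Z)), add(SSSZ, mul(Z, Z))))))))))
  →22  S(S(S(S(S(S(mul(add(SZ, add(Z, Z)), add(SSSZ, mul(Z, Z)))))))))
  →23  S(S(S(S(S(S(mul(S(add(Z, add(Z, Z))), add(SSSZ, mul(Z, Z)))))))))
  →24  S(S(S(S(S(S(add(add(SSSZ, mul(Z, Z)), mul(add(Z, add(Z, Z)), add(SSSZ, mul(Z, Z))))))))))
  →25  S(S(S(S(S(S(add(S(add(SSZ, mul(Z, Z))), mul(add(Z, add(Z, Z)), add(SSSZ, mul(Z, Z))))))))))
  →26  S(S(S(S(S(S(S(add(add(SSZ, mul(Z, Z)), mul(add(Z, add(Z, Z)), add(SSSZ, mul(Z, Z)))))))))))
  →27  S(S(S(S(S(S(S(add(S(add(SZ, mul(Z, Z))), mul(add(Z, add(Z, Z)), add(SSSZ, mul(Z, Z)))))))))))
  →28  S(S(S(S(S(S(S(S(add(add(SZ, mul(Z, Z)), mul(add(Z, add(Z, Z)), add(SSSZ, mul(Z, Z))))))))))))
  →29  S(S(S(S(S(S(S(S(add(S(add(Z, mul(Z, Z))), mul(add(Z, add(Z, Z)), add(SSSZ, mul(Z, Z))))))))))))
  →30  S(S(S(S(S(S(S(S(S(add(add(Z, mul(Z, Z)), mul(add(Z, add(Z, Z)), add(SSSZ, mul(Z, Z)))))))))))))

Answer: NO — after 30 steps the term is S(S(S(S(S(S(S(S(S(add(add(Z, mul(Z, Z)), mul(add(Z, add(Z, Z)), add(SSSZ, mul(Z, Z))))))))))))), not yet normal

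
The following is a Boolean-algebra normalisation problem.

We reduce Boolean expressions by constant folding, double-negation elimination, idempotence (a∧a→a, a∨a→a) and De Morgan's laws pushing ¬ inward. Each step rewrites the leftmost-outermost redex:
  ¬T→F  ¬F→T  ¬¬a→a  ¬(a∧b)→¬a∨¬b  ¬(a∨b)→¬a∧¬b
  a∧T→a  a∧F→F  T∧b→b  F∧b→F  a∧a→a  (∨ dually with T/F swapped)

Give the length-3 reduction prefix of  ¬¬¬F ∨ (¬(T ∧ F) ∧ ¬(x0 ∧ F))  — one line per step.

Answer: after 3 steps: T

Working:
  start: ¬¬¬F ∨ (¬(T ∧ F) ∧ ¬(x0 ∧ F))
  →1  ¬F ∨ (¬(T ∧ F) ∧ ¬(x0 ∧ F))
  →2  T ∨ (¬(T ∧ F) ∧ ¬(x0 ∧ F))
  →3  T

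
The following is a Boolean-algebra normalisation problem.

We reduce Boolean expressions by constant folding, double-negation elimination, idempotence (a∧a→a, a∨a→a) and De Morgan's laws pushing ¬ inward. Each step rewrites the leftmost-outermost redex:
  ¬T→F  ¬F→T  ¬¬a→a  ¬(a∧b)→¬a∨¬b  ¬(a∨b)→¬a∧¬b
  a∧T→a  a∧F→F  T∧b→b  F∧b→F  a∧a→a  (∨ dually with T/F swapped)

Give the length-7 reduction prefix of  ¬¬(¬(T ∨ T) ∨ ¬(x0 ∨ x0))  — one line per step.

Answer: after 7 steps: ¬x0

Derivation:
  start: ¬¬(¬(T ∨ T) ∨ ¬(x0 ∨ x0))
  →1  ¬(T ∨ T) ∨ ¬(x0 ∨ x0)
  →2  (¬T ∧ ¬T) ∨ ¬(x0 ∨ x0)
  →3  ¬T ∨ ¬(x0 ∨ x0)
  →4  F ∨ ¬(x0 ∨ x0)
  →5  ¬(x0 ∨ x0)
  →6  ¬x0 ∧ ¬x0
  →7  ¬x0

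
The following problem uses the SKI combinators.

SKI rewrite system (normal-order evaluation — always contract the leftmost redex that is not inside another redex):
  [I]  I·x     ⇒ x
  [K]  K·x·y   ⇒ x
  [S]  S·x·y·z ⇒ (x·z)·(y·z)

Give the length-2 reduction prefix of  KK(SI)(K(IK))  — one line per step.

  start: KK(SI)(K(IK))
  →1  K(K(IK))
  →2  K(KK)

Answer: after 2 steps: K(KK)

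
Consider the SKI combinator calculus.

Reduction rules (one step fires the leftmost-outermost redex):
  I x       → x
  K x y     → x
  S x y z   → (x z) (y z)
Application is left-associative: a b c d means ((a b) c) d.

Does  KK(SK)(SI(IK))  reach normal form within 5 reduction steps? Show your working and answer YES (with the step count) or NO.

  start: KK(SK)(SI(IK))
  step 1: K(SI(IK))
  step 2: K(SIK)

Answer: YES — reaches normal form K(SIK) in 2 ≤ 5 steps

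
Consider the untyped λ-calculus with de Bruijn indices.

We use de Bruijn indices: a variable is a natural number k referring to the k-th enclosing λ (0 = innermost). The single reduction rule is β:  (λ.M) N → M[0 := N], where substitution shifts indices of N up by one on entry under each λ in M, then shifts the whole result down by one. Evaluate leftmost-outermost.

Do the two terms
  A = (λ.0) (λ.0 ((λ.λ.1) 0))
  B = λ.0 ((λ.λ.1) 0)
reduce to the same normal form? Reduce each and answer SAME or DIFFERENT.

Term A:
  start: (λ.0) (λ.0 ((λ.λ.1) 0))
  →1  λ.0 ((λ.λ.1) 0)
  →2  λ.0 (λ.1)

Term B:
  start: λ.0 ((λ.λ.1) 0)
  →1  λ.0 (λ.1)

Answer: SAME — A ⇓ λ.0 (λ.1), B ⇓ λ.0 (λ.1)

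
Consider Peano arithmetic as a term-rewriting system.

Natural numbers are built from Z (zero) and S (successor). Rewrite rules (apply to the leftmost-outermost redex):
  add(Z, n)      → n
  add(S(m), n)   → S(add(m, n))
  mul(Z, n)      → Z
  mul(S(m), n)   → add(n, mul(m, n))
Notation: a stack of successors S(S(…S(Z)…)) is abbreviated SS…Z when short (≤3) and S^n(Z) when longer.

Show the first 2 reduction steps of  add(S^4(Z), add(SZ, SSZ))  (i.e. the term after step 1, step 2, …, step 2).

Answer: after 2 steps: S(S(add(SSZ, add(SZ, SSZ))))

Reduction:
  start: add(S^4(Z), add(SZ, SSZ))
  step 1: S(add(SSSZ, add(SZ, SSZ)))
  step 2: S(S(add(SSZ, add(SZ, SSZ))))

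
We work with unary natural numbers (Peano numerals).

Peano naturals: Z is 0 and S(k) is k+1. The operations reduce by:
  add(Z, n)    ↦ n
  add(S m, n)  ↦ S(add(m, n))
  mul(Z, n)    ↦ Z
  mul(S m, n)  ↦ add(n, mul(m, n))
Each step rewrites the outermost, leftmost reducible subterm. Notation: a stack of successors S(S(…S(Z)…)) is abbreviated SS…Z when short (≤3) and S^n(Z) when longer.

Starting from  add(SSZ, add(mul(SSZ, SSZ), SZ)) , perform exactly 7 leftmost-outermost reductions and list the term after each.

  start: add(SSZ, add(mul(SSZ, SSZ), SZ))
  step 1: S(add(SZ, add(mul(SSZ, SSZ), SZ)))
  step 2: S(S(add(Z, add(mul(SSZ, SSZ), SZ))))
  step 3: S(S(add(mul(SSZ, SSZ), SZ)))
  step 4: S(S(add(add(SSZ, mul(SZ, SSZ)), SZ)))
  step 5: S(S(add(S(add(SZ, mul(SZ, SSZ))), SZ)))
  step 6: S(S(S(add(add(SZ, mul(SZ, SSZ)), SZ))))
  step 7: S(S(S(add(S(add(Z, mul(SZ, SSZ))), SZ))))

Answer: after 7 steps: S(S(S(add(S(add(Z, mul(SZ, SSZ))), SZ))))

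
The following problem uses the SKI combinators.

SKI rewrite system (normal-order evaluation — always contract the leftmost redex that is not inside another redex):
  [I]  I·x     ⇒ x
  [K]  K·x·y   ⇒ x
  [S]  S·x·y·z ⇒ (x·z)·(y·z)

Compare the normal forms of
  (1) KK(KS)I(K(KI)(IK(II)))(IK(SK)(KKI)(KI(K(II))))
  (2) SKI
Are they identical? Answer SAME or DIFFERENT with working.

Term A:
  start: KK(KS)I(K(KI)(IK(II)))(IK(SK)(KKI)(KI(K(II))))
  step 1: KI(K(KI)(IK(II)))(IK(SK)(KKI)(KI(K(II))))
  step 2: I(IK(SK)(KKI)(KI(K(II))))
  step 3: IK(SK)(KKI)(KI(K(II)))
  step 4: K(SK)(KKI)(KI(K(II)))
  step 5: SK(KI(K(II)))
  step 6: SKI

Term B:
  start: SKI

Answer: SAME — A ⇓ SKI, B ⇓ SKI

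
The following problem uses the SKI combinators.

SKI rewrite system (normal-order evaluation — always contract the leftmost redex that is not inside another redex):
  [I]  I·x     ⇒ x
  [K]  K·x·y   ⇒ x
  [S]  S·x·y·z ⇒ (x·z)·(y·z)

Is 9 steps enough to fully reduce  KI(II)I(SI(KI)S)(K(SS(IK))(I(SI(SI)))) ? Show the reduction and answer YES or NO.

  start: KI(II)I(SI(KI)S)(K(SS(IK))(I(SI(SI))))
  →1  II(SI(KI)S)(K(SS(IK))(I(SI(SI))))
  →2  I(SI(KI)S)(K(SS(IK))(I(SI(SI))))
  →3  SI(KI)S(K(SS(IK))(I(SI(SI))))
  →4  IS(KIS)(K(SS(IK))(I(SI(SI))))
  →5  S(KIS)(K(SS(IK))(I(SI(SI))))
  →6  SI(K(SS(IK))(I(SI(SI))))
  →7  SI(SS(IK))
  →8  SI(SSK)

Answer: YES — reaches normal form SI(SSK) in 8 ≤ 9 steps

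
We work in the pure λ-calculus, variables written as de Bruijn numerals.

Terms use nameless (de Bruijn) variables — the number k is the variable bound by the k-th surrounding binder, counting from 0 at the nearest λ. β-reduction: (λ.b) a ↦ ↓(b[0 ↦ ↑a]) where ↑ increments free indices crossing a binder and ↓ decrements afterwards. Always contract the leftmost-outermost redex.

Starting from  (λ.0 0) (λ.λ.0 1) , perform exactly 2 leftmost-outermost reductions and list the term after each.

Answer: after 2 steps: λ.0 (λ.λ.0 1)

Working:
  start: (λ.0 0) (λ.λ.0 1)
  [1] (λ.λ.0 1) (λ.λ.0 1)
  [2] λ.0 (λ.λ.0 1)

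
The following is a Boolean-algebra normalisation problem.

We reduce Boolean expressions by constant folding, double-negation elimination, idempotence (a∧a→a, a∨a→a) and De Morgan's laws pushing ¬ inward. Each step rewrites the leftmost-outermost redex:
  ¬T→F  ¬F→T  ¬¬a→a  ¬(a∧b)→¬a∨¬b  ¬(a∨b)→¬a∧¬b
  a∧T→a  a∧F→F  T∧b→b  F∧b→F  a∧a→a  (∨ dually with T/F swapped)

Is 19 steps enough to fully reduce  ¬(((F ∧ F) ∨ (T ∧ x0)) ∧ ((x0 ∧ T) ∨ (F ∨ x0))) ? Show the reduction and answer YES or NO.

Answer: YES — reaches normal form ¬x0 in 18 ≤ 19 steps

Derivation:
  start: ¬(((F ∧ F) ∨ (T ∧ x0)) ∧ ((x0 ∧ T) ∨ (F ∨ x0)))
  [1] ¬((F ∧ F) ∨ (T ∧ x0)) ∨ ¬((x0 ∧ T) ∨ (F ∨ x0))
  [2] (¬(F ∧ F) ∧ ¬(T ∧ x0)) ∨ ¬((x0 ∧ T) ∨ (F ∨ x0))
  [3] ((¬F ∨ ¬F) ∧ ¬(T ∧ x0)) ∨ ¬((x0 ∧ T) ∨ (F ∨ x0))
  [4] (¬F ∧ ¬(T ∧ x0)) ∨ ¬((x0 ∧ T) ∨ (F ∨ x0))
  [5] (T ∧ ¬(T ∧ x0)) ∨ ¬((x0 ∧ T) ∨ (F ∨ x0))
  [6] ¬(T ∧ x0) ∨ ¬((x0 ∧ T) ∨ (F ∨ x0))
  [7] (¬T ∨ ¬x0) ∨ ¬((x0 ∧ T) ∨ (F ∨ x0))
  [8] (F ∨ ¬x0) ∨ ¬((x0 ∧ T) ∨ (F ∨ x0))
  [9] ¬x0 ∨ ¬((x0 ∧ T) ∨ (F ∨ x0))
  [10] ¬x0 ∨ (¬(x0 ∧ T) ∧ ¬(F ∨ x0))
  [11] ¬x0 ∨ ((¬x0 ∨ ¬T) ∧ ¬(F ∨ x0))
  [12] ¬x0 ∨ ((¬x0 ∨ F) ∧ ¬(F ∨ x0))
  [13] ¬x0 ∨ (¬x0 ∧ ¬(F ∨ x0))
  [14] ¬x0 ∨ (¬x0 ∧ (¬F ∧ ¬x0))
  [15] ¬x0 ∨ (¬x0 ∧ (T ∧ ¬x0))
  [16] ¬x0 ∨ (¬x0 ∧ ¬x0)
  [17] ¬x0 ∨ ¬x0
  [18] ¬x0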